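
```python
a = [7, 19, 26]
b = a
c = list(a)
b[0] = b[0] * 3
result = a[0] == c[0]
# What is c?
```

After line 1: a = [7, 19, 26]
After line 2 (b = a, alias): a = [7, 19, 26], b = [7, 19, 26]
After line 3 (c = list(a) is a copy, new object): c = [7, 19, 26]
After line 4 (b[0] = 7 * 3 = 21; mutates shared a/b): a = b = [21, 19, 26], c = [7, 19, 26]
After line 5 (a[0] = 21, c[0] = 7; result = False)

[7, 19, 26]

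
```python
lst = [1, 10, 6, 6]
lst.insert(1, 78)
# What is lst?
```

[1, 78, 10, 6, 6]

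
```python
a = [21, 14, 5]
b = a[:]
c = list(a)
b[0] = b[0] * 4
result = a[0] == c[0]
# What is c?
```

After line 1: a = [21, 14, 5]
After line 2 (b = a[:], copy): a = [21, 14, 5], b = [21, 14, 5]
After line 3 (c = list(a) is a copy, new object): c = [21, 14, 5]
After line 4 (b[0] = 21 * 4 = 84; only b mutates (copy)): a = [21, 14, 5], b = [84, 14, 5], c = [21, 14, 5]
After line 5 (a[0] = 21, c[0] = 21; result = True)

[21, 14, 5]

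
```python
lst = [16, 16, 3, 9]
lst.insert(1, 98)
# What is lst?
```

[16, 98, 16, 3, 9]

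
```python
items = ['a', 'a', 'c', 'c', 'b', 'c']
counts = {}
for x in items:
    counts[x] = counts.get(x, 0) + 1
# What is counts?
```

Initial: counts = {}, items = ['a', 'a', 'c', 'c', 'b', 'c']
See 'a': counts = {'a': 1}
See 'a': counts = {'a': 2}
See 'c': counts = {'a': 2, 'c': 1}
See 'c': counts = {'a': 2, 'c': 2}
See 'b': counts = {'a': 2, 'c': 2, 'b': 1}
See 'c': counts = {'a': 2, 'c': 3, 'b': 1}

{'a': 2, 'c': 3, 'b': 1}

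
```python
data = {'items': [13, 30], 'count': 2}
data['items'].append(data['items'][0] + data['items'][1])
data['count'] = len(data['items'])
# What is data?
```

After line 1: data = {'items': [13, 30], 'count': 2}
After line 2 (append 13 + 30 = 43): data = {'items': [13, 30, 43], 'count': 2}
After line 3 (count = len(items) = 3): data = {'items': [13, 30, 43], 'count': 3}

{'items': [13, 30, 43], 'count': 3}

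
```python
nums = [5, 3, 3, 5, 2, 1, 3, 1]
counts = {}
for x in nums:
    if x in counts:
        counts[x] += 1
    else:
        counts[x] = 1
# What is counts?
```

Initial: counts = {}, nums = [5, 3, 3, 5, 2, 1, 3, 1]
See 5: counts = {5: 1}
See 3: counts = {5: 1, 3: 1}
See 3: counts = {5: 1, 3: 2}
See 5: counts = {5: 2, 3: 2}
See 2: counts = {5: 2, 3: 2, 2: 1}
See 1: counts = {5: 2, 3: 2, 2: 1, 1: 1}
See 3: counts = {5: 2, 3: 3, 2: 1, 1: 1}
See 1: counts = {5: 2, 3: 3, 2: 1, 1: 2}

{5: 2, 3: 3, 2: 1, 1: 2}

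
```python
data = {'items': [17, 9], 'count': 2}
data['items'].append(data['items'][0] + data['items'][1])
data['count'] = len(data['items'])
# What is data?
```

After line 1: data = {'items': [17, 9], 'count': 2}
After line 2 (append 17 + 9 = 26): data = {'items': [17, 9, 26], 'count': 2}
After line 3 (count = len(items) = 3): data = {'items': [17, 9, 26], 'count': 3}

{'items': [17, 9, 26], 'count': 3}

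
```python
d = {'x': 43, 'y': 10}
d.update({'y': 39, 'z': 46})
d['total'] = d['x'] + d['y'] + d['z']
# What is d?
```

After line 1: d = {'x': 43, 'y': 10}
After line 2 (y overwritten, z added): d = {'x': 43, 'y': 39, 'z': 46}
After line 3 (total = 43 + 39 + 46 = 128): d = {'x': 43, 'y': 39, 'z': 46, 'total': 128}

{'x': 43, 'y': 39, 'z': 46, 'total': 128}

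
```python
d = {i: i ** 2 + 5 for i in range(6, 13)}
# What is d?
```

{6: 41, 7: 54, 8: 69, 9: 86, 10: 105, 11: 126, 12: 149}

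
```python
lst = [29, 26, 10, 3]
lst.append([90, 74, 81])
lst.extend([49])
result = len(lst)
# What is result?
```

After line 1: lst = [29, 26, 10, 3]
After line 2 (append adds [90, 74, 81] as single element): lst = [29, 26, 10, 3, [90, 74, 81]]
After line 3 (extend unpacks [49], adds 49): lst = [29, 26, 10, 3, [90, 74, 81], 49]
After line 4: result = len(lst) = 6

6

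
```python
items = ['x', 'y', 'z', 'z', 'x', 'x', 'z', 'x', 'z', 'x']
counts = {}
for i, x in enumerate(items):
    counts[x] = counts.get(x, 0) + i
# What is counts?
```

Initial: counts = {}, items = ['x', 'y', 'z', 'z', 'x', 'x', 'z', 'x', 'z', 'x']
i=0, x='x': counts = {'x': 0}
i=1, x='y': counts = {'x': 0, 'y': 1}
i=2, x='z': counts = {'x': 0, 'y': 1, 'z': 2}
i=3, x='z': counts = {'x': 0, 'y': 1, 'z': 5}
i=4, x='x': counts = {'x': 4, 'y': 1, 'z': 5}
i=5, x='x': counts = {'x': 9, 'y': 1, 'z': 5}
i=6, x='z': counts = {'x': 9, 'y': 1, 'z': 11}
i=7, x='x': counts = {'x': 16, 'y': 1, 'z': 11}
i=8, x='z': counts = {'x': 16, 'y': 1, 'z': 19}
i=9, x='x': counts = {'x': 25, 'y': 1, 'z': 19}

{'x': 25, 'y': 1, 'z': 19}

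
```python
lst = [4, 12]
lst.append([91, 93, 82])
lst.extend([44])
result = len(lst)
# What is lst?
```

After line 1: lst = [4, 12]
After line 2 (append adds [91, 93, 82] as single element): lst = [4, 12, [91, 93, 82]]
After line 3 (extend unpacks [44], adds 44): lst = [4, 12, [91, 93, 82], 44]
After line 4: result = len(lst) = 4

[4, 12, [91, 93, 82], 44]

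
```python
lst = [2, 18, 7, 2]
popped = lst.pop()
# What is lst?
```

[2, 18, 7]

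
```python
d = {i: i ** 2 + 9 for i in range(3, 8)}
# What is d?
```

{3: 18, 4: 25, 5: 34, 6: 45, 7: 58}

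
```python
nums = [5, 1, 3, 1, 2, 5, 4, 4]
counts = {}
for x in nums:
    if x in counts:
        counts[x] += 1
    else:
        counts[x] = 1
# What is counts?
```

Initial: counts = {}, nums = [5, 1, 3, 1, 2, 5, 4, 4]
See 5: counts = {5: 1}
See 1: counts = {5: 1, 1: 1}
See 3: counts = {5: 1, 1: 1, 3: 1}
See 1: counts = {5: 1, 1: 2, 3: 1}
See 2: counts = {5: 1, 1: 2, 3: 1, 2: 1}
See 5: counts = {5: 2, 1: 2, 3: 1, 2: 1}
See 4: counts = {5: 2, 1: 2, 3: 1, 2: 1, 4: 1}
See 4: counts = {5: 2, 1: 2, 3: 1, 2: 1, 4: 2}

{5: 2, 1: 2, 3: 1, 2: 1, 4: 2}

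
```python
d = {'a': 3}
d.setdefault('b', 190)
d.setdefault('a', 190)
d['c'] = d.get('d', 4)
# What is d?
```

After line 1: d = {'a': 3}
After line 2 (setdefault adds 'b'=190): d = {'a': 3, 'b': 190}
After line 3 (setdefault 'a' no-op, already exists): d = {'a': 3, 'b': 190}
After line 4 (get('d', 4) returns default since 'd' not in d): d = {'a': 3, 'b': 190, 'c': 4}

{'a': 3, 'b': 190, 'c': 4}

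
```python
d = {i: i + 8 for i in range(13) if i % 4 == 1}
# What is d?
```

{1: 9, 5: 13, 9: 17}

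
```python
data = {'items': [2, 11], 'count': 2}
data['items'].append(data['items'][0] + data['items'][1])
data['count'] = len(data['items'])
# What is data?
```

After line 1: data = {'items': [2, 11], 'count': 2}
After line 2 (append 2 + 11 = 13): data = {'items': [2, 11, 13], 'count': 2}
After line 3 (count = len(items) = 3): data = {'items': [2, 11, 13], 'count': 3}

{'items': [2, 11, 13], 'count': 3}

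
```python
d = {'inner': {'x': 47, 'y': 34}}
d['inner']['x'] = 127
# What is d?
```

After line 1: d = {'inner': {'x': 47, 'y': 34}}
After line 2 (inner x overwritten): d = {'inner': {'x': 127, 'y': 34}}

{'inner': {'x': 127, 'y': 34}}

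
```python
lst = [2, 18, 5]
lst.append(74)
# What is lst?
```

[2, 18, 5, 74]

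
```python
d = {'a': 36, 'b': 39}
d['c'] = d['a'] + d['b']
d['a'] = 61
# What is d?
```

After line 1: d = {'a': 36, 'b': 39}
After line 2 (d['c'] = 36 + 39): d = {'a': 36, 'b': 39, 'c': 75}
After line 3: d = {'a': 61, 'b': 39, 'c': 75}

{'a': 61, 'b': 39, 'c': 75}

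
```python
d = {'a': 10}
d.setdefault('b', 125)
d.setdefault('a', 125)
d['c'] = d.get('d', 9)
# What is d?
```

After line 1: d = {'a': 10}
After line 2 (setdefault adds 'b'=125): d = {'a': 10, 'b': 125}
After line 3 (setdefault 'a' no-op, already exists): d = {'a': 10, 'b': 125}
After line 4 (get('d', 9) returns default since 'd' not in d): d = {'a': 10, 'b': 125, 'c': 9}

{'a': 10, 'b': 125, 'c': 9}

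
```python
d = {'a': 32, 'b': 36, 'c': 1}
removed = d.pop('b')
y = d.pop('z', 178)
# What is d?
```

After line 1: d = {'a': 32, 'b': 36, 'c': 1}
After line 2 (pop 'b' returns 36): d = {'a': 32, 'c': 1}, removed = 36
After line 3 (pop 'z' missing, returns default 178): d = {'a': 32, 'c': 1}, y = 178

{'a': 32, 'c': 1}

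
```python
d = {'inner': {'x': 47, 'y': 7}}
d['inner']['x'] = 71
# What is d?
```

After line 1: d = {'inner': {'x': 47, 'y': 7}}
After line 2 (inner x overwritten): d = {'inner': {'x': 71, 'y': 7}}

{'inner': {'x': 71, 'y': 7}}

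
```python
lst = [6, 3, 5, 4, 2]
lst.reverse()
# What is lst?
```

[2, 4, 5, 3, 6]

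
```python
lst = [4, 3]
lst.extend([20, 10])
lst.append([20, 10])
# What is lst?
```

After line 1: lst = [4, 3]
After line 2 (extend unpacks [20, 10]): lst = [4, 3, 20, 10]
After line 3 (append adds [20, 10] as single element): lst = [4, 3, 20, 10, [20, 10]]

[4, 3, 20, 10, [20, 10]]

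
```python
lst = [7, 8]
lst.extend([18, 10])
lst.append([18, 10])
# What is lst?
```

After line 1: lst = [7, 8]
After line 2 (extend unpacks [18, 10]): lst = [7, 8, 18, 10]
After line 3 (append adds [18, 10] as single element): lst = [7, 8, 18, 10, [18, 10]]

[7, 8, 18, 10, [18, 10]]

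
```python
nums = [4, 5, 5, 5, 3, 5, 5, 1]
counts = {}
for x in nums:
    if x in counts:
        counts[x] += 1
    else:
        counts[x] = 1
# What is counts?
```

Initial: counts = {}, nums = [4, 5, 5, 5, 3, 5, 5, 1]
See 4: counts = {4: 1}
See 5: counts = {4: 1, 5: 1}
See 5: counts = {4: 1, 5: 2}
See 5: counts = {4: 1, 5: 3}
See 3: counts = {4: 1, 5: 3, 3: 1}
See 5: counts = {4: 1, 5: 4, 3: 1}
See 5: counts = {4: 1, 5: 5, 3: 1}
See 1: counts = {4: 1, 5: 5, 3: 1, 1: 1}

{4: 1, 5: 5, 3: 1, 1: 1}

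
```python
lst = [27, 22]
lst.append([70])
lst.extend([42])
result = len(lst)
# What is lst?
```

After line 1: lst = [27, 22]
After line 2 (append adds [70] as single element): lst = [27, 22, [70]]
After line 3 (extend unpacks [42], adds 42): lst = [27, 22, [70], 42]
After line 4: result = len(lst) = 4

[27, 22, [70], 42]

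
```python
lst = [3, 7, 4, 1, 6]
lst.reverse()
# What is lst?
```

[6, 1, 4, 7, 3]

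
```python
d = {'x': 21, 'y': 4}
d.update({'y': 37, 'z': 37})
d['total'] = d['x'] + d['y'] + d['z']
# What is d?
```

After line 1: d = {'x': 21, 'y': 4}
After line 2 (y overwritten, z added): d = {'x': 21, 'y': 37, 'z': 37}
After line 3 (total = 21 + 37 + 37 = 95): d = {'x': 21, 'y': 37, 'z': 37, 'total': 95}

{'x': 21, 'y': 37, 'z': 37, 'total': 95}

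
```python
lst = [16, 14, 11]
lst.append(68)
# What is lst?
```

[16, 14, 11, 68]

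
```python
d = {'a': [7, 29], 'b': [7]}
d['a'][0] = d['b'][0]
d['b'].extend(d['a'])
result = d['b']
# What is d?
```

After line 1: d = {'a': [7, 29], 'b': [7]}
After line 2 (a[0] = b[0] = 7): d = {'a': [7, 29], 'b': [7]}
After line 3 (b.extend(a) appends [7, 29]): d = {'a': [7, 29], 'b': [7, 7, 29]}
After line 4: result = d['b'] = [7, 7, 29]

{'a': [7, 29], 'b': [7, 7, 29]}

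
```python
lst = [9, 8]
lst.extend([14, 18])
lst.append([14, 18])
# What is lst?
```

After line 1: lst = [9, 8]
After line 2 (extend unpacks [14, 18]): lst = [9, 8, 14, 18]
After line 3 (append adds [14, 18] as single element): lst = [9, 8, 14, 18, [14, 18]]

[9, 8, 14, 18, [14, 18]]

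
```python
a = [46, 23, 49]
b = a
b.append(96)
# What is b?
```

After line 1: a = [46, 23, 49]
After line 2 (b = a is an alias, same object): a = [46, 23, 49], b = [46, 23, 49]
After line 3 (b.append mutates the shared list): a = [46, 23, 49, 96], b = [46, 23, 49, 96]

[46, 23, 49, 96]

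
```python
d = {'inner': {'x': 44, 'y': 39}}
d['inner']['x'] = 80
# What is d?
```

After line 1: d = {'inner': {'x': 44, 'y': 39}}
After line 2 (inner x overwritten): d = {'inner': {'x': 80, 'y': 39}}

{'inner': {'x': 80, 'y': 39}}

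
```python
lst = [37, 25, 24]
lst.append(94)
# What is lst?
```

[37, 25, 24, 94]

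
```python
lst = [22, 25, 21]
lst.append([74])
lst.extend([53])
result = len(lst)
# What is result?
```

After line 1: lst = [22, 25, 21]
After line 2 (append adds [74] as single element): lst = [22, 25, 21, [74]]
After line 3 (extend unpacks [53], adds 53): lst = [22, 25, 21, [74], 53]
After line 4: result = len(lst) = 5

5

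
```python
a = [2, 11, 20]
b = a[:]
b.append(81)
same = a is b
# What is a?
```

After line 1: a = [2, 11, 20]
After line 2 (b = a[:] is a shallow copy, new object): a = [2, 11, 20], b = [2, 11, 20]
After line 3 (append only mutates b): a = [2, 11, 20], b = [2, 11, 20, 81]
After line 4 (same = a is b; different objects -> False): same = False

[2, 11, 20]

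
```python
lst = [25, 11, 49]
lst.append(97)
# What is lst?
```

[25, 11, 49, 97]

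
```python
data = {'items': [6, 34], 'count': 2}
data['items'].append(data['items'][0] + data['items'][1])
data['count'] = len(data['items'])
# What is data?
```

After line 1: data = {'items': [6, 34], 'count': 2}
After line 2 (append 6 + 34 = 40): data = {'items': [6, 34, 40], 'count': 2}
After line 3 (count = len(items) = 3): data = {'items': [6, 34, 40], 'count': 3}

{'items': [6, 34, 40], 'count': 3}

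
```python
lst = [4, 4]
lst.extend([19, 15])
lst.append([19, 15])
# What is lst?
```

After line 1: lst = [4, 4]
After line 2 (extend unpacks [19, 15]): lst = [4, 4, 19, 15]
After line 3 (append adds [19, 15] as single element): lst = [4, 4, 19, 15, [19, 15]]

[4, 4, 19, 15, [19, 15]]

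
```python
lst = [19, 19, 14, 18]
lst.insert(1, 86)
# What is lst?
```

[19, 86, 19, 14, 18]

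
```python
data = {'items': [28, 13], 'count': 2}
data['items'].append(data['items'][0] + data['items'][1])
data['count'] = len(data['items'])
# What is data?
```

After line 1: data = {'items': [28, 13], 'count': 2}
After line 2 (append 28 + 13 = 41): data = {'items': [28, 13, 41], 'count': 2}
After line 3 (count = len(items) = 3): data = {'items': [28, 13, 41], 'count': 3}

{'items': [28, 13, 41], 'count': 3}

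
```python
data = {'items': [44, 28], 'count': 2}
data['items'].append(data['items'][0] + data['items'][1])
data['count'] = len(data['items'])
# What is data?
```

After line 1: data = {'items': [44, 28], 'count': 2}
After line 2 (append 44 + 28 = 72): data = {'items': [44, 28, 72], 'count': 2}
After line 3 (count = len(items) = 3): data = {'items': [44, 28, 72], 'count': 3}

{'items': [44, 28, 72], 'count': 3}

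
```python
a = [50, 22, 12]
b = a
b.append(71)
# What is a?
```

After line 1: a = [50, 22, 12]
After line 2 (b = a is an alias, same object): a = [50, 22, 12], b = [50, 22, 12]
After line 3 (b.append mutates the shared list): a = [50, 22, 12, 71], b = [50, 22, 12, 71]

[50, 22, 12, 71]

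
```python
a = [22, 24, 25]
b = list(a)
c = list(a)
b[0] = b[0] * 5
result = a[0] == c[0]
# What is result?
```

After line 1: a = [22, 24, 25]
After line 2 (b = list(a), copy): a = [22, 24, 25], b = [22, 24, 25]
After line 3 (c = list(a) is a copy, new object): c = [22, 24, 25]
After line 4 (b[0] = 22 * 5 = 110; only b mutates (copy)): a = [22, 24, 25], b = [110, 24, 25], c = [22, 24, 25]
After line 5 (a[0] = 22, c[0] = 22; result = True)

True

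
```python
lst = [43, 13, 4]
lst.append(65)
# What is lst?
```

[43, 13, 4, 65]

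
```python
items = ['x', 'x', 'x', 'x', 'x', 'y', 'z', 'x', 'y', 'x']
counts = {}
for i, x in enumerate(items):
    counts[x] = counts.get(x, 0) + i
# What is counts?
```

Initial: counts = {}, items = ['x', 'x', 'x', 'x', 'x', 'y', 'z', 'x', 'y', 'x']
i=0, x='x': counts = {'x': 0}
i=1, x='x': counts = {'x': 1}
i=2, x='x': counts = {'x': 3}
i=3, x='x': counts = {'x': 6}
i=4, x='x': counts = {'x': 10}
i=5, x='y': counts = {'x': 10, 'y': 5}
i=6, x='z': counts = {'x': 10, 'y': 5, 'z': 6}
i=7, x='x': counts = {'x': 17, 'y': 5, 'z': 6}
i=8, x='y': counts = {'x': 17, 'y': 13, 'z': 6}
i=9, x='x': counts = {'x': 26, 'y': 13, 'z': 6}

{'x': 26, 'y': 13, 'z': 6}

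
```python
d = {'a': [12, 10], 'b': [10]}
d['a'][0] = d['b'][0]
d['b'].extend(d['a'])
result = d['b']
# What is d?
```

After line 1: d = {'a': [12, 10], 'b': [10]}
After line 2 (a[0] = b[0] = 10): d = {'a': [10, 10], 'b': [10]}
After line 3 (b.extend(a) appends [10, 10]): d = {'a': [10, 10], 'b': [10, 10, 10]}
After line 4: result = d['b'] = [10, 10, 10]

{'a': [10, 10], 'b': [10, 10, 10]}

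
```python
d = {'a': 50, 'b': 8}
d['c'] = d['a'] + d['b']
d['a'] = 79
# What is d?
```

After line 1: d = {'a': 50, 'b': 8}
After line 2 (d['c'] = 50 + 8): d = {'a': 50, 'b': 8, 'c': 58}
After line 3: d = {'a': 79, 'b': 8, 'c': 58}

{'a': 79, 'b': 8, 'c': 58}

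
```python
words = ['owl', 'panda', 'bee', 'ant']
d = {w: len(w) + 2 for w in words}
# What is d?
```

{'owl': 5, 'panda': 7, 'bee': 5, 'ant': 5}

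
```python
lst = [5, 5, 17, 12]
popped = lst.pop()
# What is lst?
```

[5, 5, 17]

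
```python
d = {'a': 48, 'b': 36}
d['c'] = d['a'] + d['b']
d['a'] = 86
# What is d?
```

After line 1: d = {'a': 48, 'b': 36}
After line 2 (d['c'] = 48 + 36): d = {'a': 48, 'b': 36, 'c': 84}
After line 3: d = {'a': 86, 'b': 36, 'c': 84}

{'a': 86, 'b': 36, 'c': 84}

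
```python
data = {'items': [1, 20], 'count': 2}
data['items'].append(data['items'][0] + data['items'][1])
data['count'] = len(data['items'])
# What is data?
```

After line 1: data = {'items': [1, 20], 'count': 2}
After line 2 (append 1 + 20 = 21): data = {'items': [1, 20, 21], 'count': 2}
After line 3 (count = len(items) = 3): data = {'items': [1, 20, 21], 'count': 3}

{'items': [1, 20, 21], 'count': 3}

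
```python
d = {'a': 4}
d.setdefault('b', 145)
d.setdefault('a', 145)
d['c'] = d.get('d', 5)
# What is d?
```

After line 1: d = {'a': 4}
After line 2 (setdefault adds 'b'=145): d = {'a': 4, 'b': 145}
After line 3 (setdefault 'a' no-op, already exists): d = {'a': 4, 'b': 145}
After line 4 (get('d', 5) returns default since 'd' not in d): d = {'a': 4, 'b': 145, 'c': 5}

{'a': 4, 'b': 145, 'c': 5}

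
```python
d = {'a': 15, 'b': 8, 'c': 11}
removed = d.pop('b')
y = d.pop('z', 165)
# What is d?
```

After line 1: d = {'a': 15, 'b': 8, 'c': 11}
After line 2 (pop 'b' returns 8): d = {'a': 15, 'c': 11}, removed = 8
After line 3 (pop 'z' missing, returns default 165): d = {'a': 15, 'c': 11}, y = 165

{'a': 15, 'c': 11}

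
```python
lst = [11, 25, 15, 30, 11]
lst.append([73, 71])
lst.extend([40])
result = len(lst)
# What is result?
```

After line 1: lst = [11, 25, 15, 30, 11]
After line 2 (append adds [73, 71] as single element): lst = [11, 25, 15, 30, 11, [73, 71]]
After line 3 (extend unpacks [40], adds 40): lst = [11, 25, 15, 30, 11, [73, 71], 40]
After line 4: result = len(lst) = 7

7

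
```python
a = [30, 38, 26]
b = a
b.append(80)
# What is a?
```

After line 1: a = [30, 38, 26]
After line 2 (b = a is an alias, same object): a = [30, 38, 26], b = [30, 38, 26]
After line 3 (b.append mutates the shared list): a = [30, 38, 26, 80], b = [30, 38, 26, 80]

[30, 38, 26, 80]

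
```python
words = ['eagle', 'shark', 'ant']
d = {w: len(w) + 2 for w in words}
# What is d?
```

{'eagle': 7, 'shark': 7, 'ant': 5}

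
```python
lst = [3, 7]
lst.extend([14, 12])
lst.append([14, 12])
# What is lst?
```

After line 1: lst = [3, 7]
After line 2 (extend unpacks [14, 12]): lst = [3, 7, 14, 12]
After line 3 (append adds [14, 12] as single element): lst = [3, 7, 14, 12, [14, 12]]

[3, 7, 14, 12, [14, 12]]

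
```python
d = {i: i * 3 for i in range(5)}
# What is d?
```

{0: 0, 1: 3, 2: 6, 3: 9, 4: 12}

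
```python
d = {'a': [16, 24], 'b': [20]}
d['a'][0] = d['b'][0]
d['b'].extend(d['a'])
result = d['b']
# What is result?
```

After line 1: d = {'a': [16, 24], 'b': [20]}
After line 2 (a[0] = b[0] = 20): d = {'a': [20, 24], 'b': [20]}
After line 3 (b.extend(a) appends [20, 24]): d = {'a': [20, 24], 'b': [20, 20, 24]}
After line 4: result = d['b'] = [20, 20, 24]

[20, 20, 24]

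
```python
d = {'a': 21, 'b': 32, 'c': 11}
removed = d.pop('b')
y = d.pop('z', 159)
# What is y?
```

After line 1: d = {'a': 21, 'b': 32, 'c': 11}
After line 2 (pop 'b' returns 32): d = {'a': 21, 'c': 11}, removed = 32
After line 3 (pop 'z' missing, returns default 159): d = {'a': 21, 'c': 11}, y = 159

159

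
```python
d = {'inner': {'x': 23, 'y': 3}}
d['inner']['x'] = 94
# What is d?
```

After line 1: d = {'inner': {'x': 23, 'y': 3}}
After line 2 (inner x overwritten): d = {'inner': {'x': 94, 'y': 3}}

{'inner': {'x': 94, 'y': 3}}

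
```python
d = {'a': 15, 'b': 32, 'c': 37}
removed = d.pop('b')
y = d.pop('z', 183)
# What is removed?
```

After line 1: d = {'a': 15, 'b': 32, 'c': 37}
After line 2 (pop 'b' returns 32): d = {'a': 15, 'c': 37}, removed = 32
After line 3 (pop 'z' missing, returns default 183): d = {'a': 15, 'c': 37}, y = 183

32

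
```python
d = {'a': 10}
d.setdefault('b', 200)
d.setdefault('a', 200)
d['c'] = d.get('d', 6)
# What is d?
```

After line 1: d = {'a': 10}
After line 2 (setdefault adds 'b'=200): d = {'a': 10, 'b': 200}
After line 3 (setdefault 'a' no-op, already exists): d = {'a': 10, 'b': 200}
After line 4 (get('d', 6) returns default since 'd' not in d): d = {'a': 10, 'b': 200, 'c': 6}

{'a': 10, 'b': 200, 'c': 6}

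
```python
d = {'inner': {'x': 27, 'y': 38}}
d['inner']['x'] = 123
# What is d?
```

After line 1: d = {'inner': {'x': 27, 'y': 38}}
After line 2 (inner x overwritten): d = {'inner': {'x': 123, 'y': 38}}

{'inner': {'x': 123, 'y': 38}}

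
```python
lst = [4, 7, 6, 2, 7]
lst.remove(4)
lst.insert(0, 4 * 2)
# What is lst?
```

After line 1: lst = [4, 7, 6, 2, 7]
After line 2 (remove first 4): lst = [7, 6, 2, 7]
After line 3 (insert 8 at index 0): lst = [8, 7, 6, 2, 7]

[8, 7, 6, 2, 7]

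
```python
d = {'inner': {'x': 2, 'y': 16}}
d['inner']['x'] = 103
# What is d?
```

After line 1: d = {'inner': {'x': 2, 'y': 16}}
After line 2 (inner x overwritten): d = {'inner': {'x': 103, 'y': 16}}

{'inner': {'x': 103, 'y': 16}}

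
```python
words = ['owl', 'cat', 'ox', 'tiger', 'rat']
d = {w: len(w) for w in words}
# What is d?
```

{'owl': 3, 'cat': 3, 'ox': 2, 'tiger': 5, 'rat': 3}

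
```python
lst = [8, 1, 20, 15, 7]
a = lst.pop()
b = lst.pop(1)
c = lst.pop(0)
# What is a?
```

After line 1: lst = [8, 1, 20, 15, 7]
After line 2 (pop() -> a = 7): lst = [8, 1, 20, 15]
After line 3 (pop(1) -> b = 1): lst = [8, 20, 15]
After line 4 (pop(0) -> c = 8): lst = [20, 15]

7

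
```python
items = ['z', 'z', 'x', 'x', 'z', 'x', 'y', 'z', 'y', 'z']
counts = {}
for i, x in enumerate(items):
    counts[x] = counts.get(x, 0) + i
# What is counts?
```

Initial: counts = {}, items = ['z', 'z', 'x', 'x', 'z', 'x', 'y', 'z', 'y', 'z']
i=0, x='z': counts = {'z': 0}
i=1, x='z': counts = {'z': 1}
i=2, x='x': counts = {'z': 1, 'x': 2}
i=3, x='x': counts = {'z': 1, 'x': 5}
i=4, x='z': counts = {'z': 5, 'x': 5}
i=5, x='x': counts = {'z': 5, 'x': 10}
i=6, x='y': counts = {'z': 5, 'x': 10, 'y': 6}
i=7, x='z': counts = {'z': 12, 'x': 10, 'y': 6}
i=8, x='y': counts = {'z': 12, 'x': 10, 'y': 14}
i=9, x='z': counts = {'z': 21, 'x': 10, 'y': 14}

{'z': 21, 'x': 10, 'y': 14}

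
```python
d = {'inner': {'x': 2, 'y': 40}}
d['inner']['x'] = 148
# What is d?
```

After line 1: d = {'inner': {'x': 2, 'y': 40}}
After line 2 (inner x overwritten): d = {'inner': {'x': 148, 'y': 40}}

{'inner': {'x': 148, 'y': 40}}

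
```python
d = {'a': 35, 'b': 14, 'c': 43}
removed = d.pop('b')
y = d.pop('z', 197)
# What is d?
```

After line 1: d = {'a': 35, 'b': 14, 'c': 43}
After line 2 (pop 'b' returns 14): d = {'a': 35, 'c': 43}, removed = 14
After line 3 (pop 'z' missing, returns default 197): d = {'a': 35, 'c': 43}, y = 197

{'a': 35, 'c': 43}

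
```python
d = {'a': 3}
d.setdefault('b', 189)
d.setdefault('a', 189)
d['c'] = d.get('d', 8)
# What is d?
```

After line 1: d = {'a': 3}
After line 2 (setdefault adds 'b'=189): d = {'a': 3, 'b': 189}
After line 3 (setdefault 'a' no-op, already exists): d = {'a': 3, 'b': 189}
After line 4 (get('d', 8) returns default since 'd' not in d): d = {'a': 3, 'b': 189, 'c': 8}

{'a': 3, 'b': 189, 'c': 8}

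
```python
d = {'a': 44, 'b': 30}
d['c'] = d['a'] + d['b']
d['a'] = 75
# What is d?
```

After line 1: d = {'a': 44, 'b': 30}
After line 2 (d['c'] = 44 + 30): d = {'a': 44, 'b': 30, 'c': 74}
After line 3: d = {'a': 75, 'b': 30, 'c': 74}

{'a': 75, 'b': 30, 'c': 74}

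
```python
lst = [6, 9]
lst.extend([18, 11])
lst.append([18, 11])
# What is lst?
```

After line 1: lst = [6, 9]
After line 2 (extend unpacks [18, 11]): lst = [6, 9, 18, 11]
After line 3 (append adds [18, 11] as single element): lst = [6, 9, 18, 11, [18, 11]]

[6, 9, 18, 11, [18, 11]]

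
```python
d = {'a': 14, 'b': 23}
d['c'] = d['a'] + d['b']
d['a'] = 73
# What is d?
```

After line 1: d = {'a': 14, 'b': 23}
After line 2 (d['c'] = 14 + 23): d = {'a': 14, 'b': 23, 'c': 37}
After line 3: d = {'a': 73, 'b': 23, 'c': 37}

{'a': 73, 'b': 23, 'c': 37}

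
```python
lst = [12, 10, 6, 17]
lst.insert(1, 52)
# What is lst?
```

[12, 52, 10, 6, 17]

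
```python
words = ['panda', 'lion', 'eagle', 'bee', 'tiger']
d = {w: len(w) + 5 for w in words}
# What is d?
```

{'panda': 10, 'lion': 9, 'eagle': 10, 'bee': 8, 'tiger': 10}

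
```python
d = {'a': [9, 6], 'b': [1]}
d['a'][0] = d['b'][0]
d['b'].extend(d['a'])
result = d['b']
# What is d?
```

After line 1: d = {'a': [9, 6], 'b': [1]}
After line 2 (a[0] = b[0] = 1): d = {'a': [1, 6], 'b': [1]}
After line 3 (b.extend(a) appends [1, 6]): d = {'a': [1, 6], 'b': [1, 1, 6]}
After line 4: result = d['b'] = [1, 1, 6]

{'a': [1, 6], 'b': [1, 1, 6]}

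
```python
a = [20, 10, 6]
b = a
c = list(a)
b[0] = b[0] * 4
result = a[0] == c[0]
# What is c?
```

After line 1: a = [20, 10, 6]
After line 2 (b = a, alias): a = [20, 10, 6], b = [20, 10, 6]
After line 3 (c = list(a) is a copy, new object): c = [20, 10, 6]
After line 4 (b[0] = 20 * 4 = 80; mutates shared a/b): a = b = [80, 10, 6], c = [20, 10, 6]
After line 5 (a[0] = 80, c[0] = 20; result = False)

[20, 10, 6]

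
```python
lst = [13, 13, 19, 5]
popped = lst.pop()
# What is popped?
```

5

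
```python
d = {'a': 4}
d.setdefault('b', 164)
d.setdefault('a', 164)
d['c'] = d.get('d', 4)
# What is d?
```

After line 1: d = {'a': 4}
After line 2 (setdefault adds 'b'=164): d = {'a': 4, 'b': 164}
After line 3 (setdefault 'a' no-op, already exists): d = {'a': 4, 'b': 164}
After line 4 (get('d', 4) returns default since 'd' not in d): d = {'a': 4, 'b': 164, 'c': 4}

{'a': 4, 'b': 164, 'c': 4}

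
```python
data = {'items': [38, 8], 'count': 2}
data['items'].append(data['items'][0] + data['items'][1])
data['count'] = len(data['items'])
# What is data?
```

After line 1: data = {'items': [38, 8], 'count': 2}
After line 2 (append 38 + 8 = 46): data = {'items': [38, 8, 46], 'count': 2}
After line 3 (count = len(items) = 3): data = {'items': [38, 8, 46], 'count': 3}

{'items': [38, 8, 46], 'count': 3}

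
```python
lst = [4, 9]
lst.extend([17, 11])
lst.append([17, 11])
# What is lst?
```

After line 1: lst = [4, 9]
After line 2 (extend unpacks [17, 11]): lst = [4, 9, 17, 11]
After line 3 (append adds [17, 11] as single element): lst = [4, 9, 17, 11, [17, 11]]

[4, 9, 17, 11, [17, 11]]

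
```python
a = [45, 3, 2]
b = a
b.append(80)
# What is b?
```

After line 1: a = [45, 3, 2]
After line 2 (b = a is an alias, same object): a = [45, 3, 2], b = [45, 3, 2]
After line 3 (b.append mutates the shared list): a = [45, 3, 2, 80], b = [45, 3, 2, 80]

[45, 3, 2, 80]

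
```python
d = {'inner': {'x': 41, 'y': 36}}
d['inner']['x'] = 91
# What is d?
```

After line 1: d = {'inner': {'x': 41, 'y': 36}}
After line 2 (inner x overwritten): d = {'inner': {'x': 91, 'y': 36}}

{'inner': {'x': 91, 'y': 36}}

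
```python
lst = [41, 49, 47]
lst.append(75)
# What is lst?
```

[41, 49, 47, 75]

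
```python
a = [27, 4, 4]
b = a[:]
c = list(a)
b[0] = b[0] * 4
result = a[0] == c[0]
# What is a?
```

After line 1: a = [27, 4, 4]
After line 2 (b = a[:], copy): a = [27, 4, 4], b = [27, 4, 4]
After line 3 (c = list(a) is a copy, new object): c = [27, 4, 4]
After line 4 (b[0] = 27 * 4 = 108; only b mutates (copy)): a = [27, 4, 4], b = [108, 4, 4], c = [27, 4, 4]
After line 5 (a[0] = 27, c[0] = 27; result = True)

[27, 4, 4]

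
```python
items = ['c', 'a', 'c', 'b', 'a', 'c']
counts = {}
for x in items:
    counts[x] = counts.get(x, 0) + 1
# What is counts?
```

Initial: counts = {}, items = ['c', 'a', 'c', 'b', 'a', 'c']
See 'c': counts = {'c': 1}
See 'a': counts = {'c': 1, 'a': 1}
See 'c': counts = {'c': 2, 'a': 1}
See 'b': counts = {'c': 2, 'a': 1, 'b': 1}
See 'a': counts = {'c': 2, 'a': 2, 'b': 1}
See 'c': counts = {'c': 3, 'a': 2, 'b': 1}

{'c': 3, 'a': 2, 'b': 1}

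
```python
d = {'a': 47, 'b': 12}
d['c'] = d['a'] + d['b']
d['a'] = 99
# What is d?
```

After line 1: d = {'a': 47, 'b': 12}
After line 2 (d['c'] = 47 + 12): d = {'a': 47, 'b': 12, 'c': 59}
After line 3: d = {'a': 99, 'b': 12, 'c': 59}

{'a': 99, 'b': 12, 'c': 59}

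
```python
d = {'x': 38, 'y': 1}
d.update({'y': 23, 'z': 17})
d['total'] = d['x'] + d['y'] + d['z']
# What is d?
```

After line 1: d = {'x': 38, 'y': 1}
After line 2 (y overwritten, z added): d = {'x': 38, 'y': 23, 'z': 17}
After line 3 (total = 38 + 23 + 17 = 78): d = {'x': 38, 'y': 23, 'z': 17, 'total': 78}

{'x': 38, 'y': 23, 'z': 17, 'total': 78}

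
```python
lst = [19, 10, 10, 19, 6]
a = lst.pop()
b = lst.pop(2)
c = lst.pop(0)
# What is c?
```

After line 1: lst = [19, 10, 10, 19, 6]
After line 2 (pop() -> a = 6): lst = [19, 10, 10, 19]
After line 3 (pop(2) -> b = 10): lst = [19, 10, 19]
After line 4 (pop(0) -> c = 19): lst = [10, 19]

19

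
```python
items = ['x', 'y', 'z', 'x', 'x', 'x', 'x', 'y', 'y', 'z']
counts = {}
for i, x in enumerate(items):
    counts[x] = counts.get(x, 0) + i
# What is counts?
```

Initial: counts = {}, items = ['x', 'y', 'z', 'x', 'x', 'x', 'x', 'y', 'y', 'z']
i=0, x='x': counts = {'x': 0}
i=1, x='y': counts = {'x': 0, 'y': 1}
i=2, x='z': counts = {'x': 0, 'y': 1, 'z': 2}
i=3, x='x': counts = {'x': 3, 'y': 1, 'z': 2}
i=4, x='x': counts = {'x': 7, 'y': 1, 'z': 2}
i=5, x='x': counts = {'x': 12, 'y': 1, 'z': 2}
i=6, x='x': counts = {'x': 18, 'y': 1, 'z': 2}
i=7, x='y': counts = {'x': 18, 'y': 8, 'z': 2}
i=8, x='y': counts = {'x': 18, 'y': 16, 'z': 2}
i=9, x='z': counts = {'x': 18, 'y': 16, 'z': 11}

{'x': 18, 'y': 16, 'z': 11}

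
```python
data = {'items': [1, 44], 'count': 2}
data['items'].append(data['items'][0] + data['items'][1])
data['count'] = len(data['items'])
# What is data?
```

After line 1: data = {'items': [1, 44], 'count': 2}
After line 2 (append 1 + 44 = 45): data = {'items': [1, 44, 45], 'count': 2}
After line 3 (count = len(items) = 3): data = {'items': [1, 44, 45], 'count': 3}

{'items': [1, 44, 45], 'count': 3}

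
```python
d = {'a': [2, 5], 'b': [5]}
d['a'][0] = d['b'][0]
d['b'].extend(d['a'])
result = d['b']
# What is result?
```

After line 1: d = {'a': [2, 5], 'b': [5]}
After line 2 (a[0] = b[0] = 5): d = {'a': [5, 5], 'b': [5]}
After line 3 (b.extend(a) appends [5, 5]): d = {'a': [5, 5], 'b': [5, 5, 5]}
After line 4: result = d['b'] = [5, 5, 5]

[5, 5, 5]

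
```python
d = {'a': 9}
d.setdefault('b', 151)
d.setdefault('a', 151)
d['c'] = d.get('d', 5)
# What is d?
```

After line 1: d = {'a': 9}
After line 2 (setdefault adds 'b'=151): d = {'a': 9, 'b': 151}
After line 3 (setdefault 'a' no-op, already exists): d = {'a': 9, 'b': 151}
After line 4 (get('d', 5) returns default since 'd' not in d): d = {'a': 9, 'b': 151, 'c': 5}

{'a': 9, 'b': 151, 'c': 5}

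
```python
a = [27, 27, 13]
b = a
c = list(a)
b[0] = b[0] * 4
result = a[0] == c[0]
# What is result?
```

After line 1: a = [27, 27, 13]
After line 2 (b = a, alias): a = [27, 27, 13], b = [27, 27, 13]
After line 3 (c = list(a) is a copy, new object): c = [27, 27, 13]
After line 4 (b[0] = 27 * 4 = 108; mutates shared a/b): a = b = [108, 27, 13], c = [27, 27, 13]
After line 5 (a[0] = 108, c[0] = 27; result = False)

False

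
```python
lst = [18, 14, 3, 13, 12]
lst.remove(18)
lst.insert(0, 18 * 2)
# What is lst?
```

After line 1: lst = [18, 14, 3, 13, 12]
After line 2 (remove first 18): lst = [14, 3, 13, 12]
After line 3 (insert 36 at index 0): lst = [36, 14, 3, 13, 12]

[36, 14, 3, 13, 12]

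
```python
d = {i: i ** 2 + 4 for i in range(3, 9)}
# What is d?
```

{3: 13, 4: 20, 5: 29, 6: 40, 7: 53, 8: 68}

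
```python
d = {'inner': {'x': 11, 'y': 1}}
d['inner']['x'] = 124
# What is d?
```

After line 1: d = {'inner': {'x': 11, 'y': 1}}
After line 2 (inner x overwritten): d = {'inner': {'x': 124, 'y': 1}}

{'inner': {'x': 124, 'y': 1}}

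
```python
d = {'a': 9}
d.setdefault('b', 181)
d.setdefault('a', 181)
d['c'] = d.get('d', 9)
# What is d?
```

After line 1: d = {'a': 9}
After line 2 (setdefault adds 'b'=181): d = {'a': 9, 'b': 181}
After line 3 (setdefault 'a' no-op, already exists): d = {'a': 9, 'b': 181}
After line 4 (get('d', 9) returns default since 'd' not in d): d = {'a': 9, 'b': 181, 'c': 9}

{'a': 9, 'b': 181, 'c': 9}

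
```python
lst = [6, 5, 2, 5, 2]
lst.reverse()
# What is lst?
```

[2, 5, 2, 5, 6]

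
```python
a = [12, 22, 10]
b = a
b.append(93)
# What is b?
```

After line 1: a = [12, 22, 10]
After line 2 (b = a is an alias, same object): a = [12, 22, 10], b = [12, 22, 10]
After line 3 (b.append mutates the shared list): a = [12, 22, 10, 93], b = [12, 22, 10, 93]

[12, 22, 10, 93]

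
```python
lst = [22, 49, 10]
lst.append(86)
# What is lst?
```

[22, 49, 10, 86]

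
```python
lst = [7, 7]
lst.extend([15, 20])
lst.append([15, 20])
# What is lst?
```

After line 1: lst = [7, 7]
After line 2 (extend unpacks [15, 20]): lst = [7, 7, 15, 20]
After line 3 (append adds [15, 20] as single element): lst = [7, 7, 15, 20, [15, 20]]

[7, 7, 15, 20, [15, 20]]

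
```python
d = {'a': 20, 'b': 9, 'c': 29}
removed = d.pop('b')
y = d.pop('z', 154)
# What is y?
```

After line 1: d = {'a': 20, 'b': 9, 'c': 29}
After line 2 (pop 'b' returns 9): d = {'a': 20, 'c': 29}, removed = 9
After line 3 (pop 'z' missing, returns default 154): d = {'a': 20, 'c': 29}, y = 154

154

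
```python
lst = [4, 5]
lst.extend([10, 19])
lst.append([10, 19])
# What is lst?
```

After line 1: lst = [4, 5]
After line 2 (extend unpacks [10, 19]): lst = [4, 5, 10, 19]
After line 3 (append adds [10, 19] as single element): lst = [4, 5, 10, 19, [10, 19]]

[4, 5, 10, 19, [10, 19]]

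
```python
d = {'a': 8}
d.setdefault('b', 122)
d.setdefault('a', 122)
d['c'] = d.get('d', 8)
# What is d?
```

After line 1: d = {'a': 8}
After line 2 (setdefault adds 'b'=122): d = {'a': 8, 'b': 122}
After line 3 (setdefault 'a' no-op, already exists): d = {'a': 8, 'b': 122}
After line 4 (get('d', 8) returns default since 'd' not in d): d = {'a': 8, 'b': 122, 'c': 8}

{'a': 8, 'b': 122, 'c': 8}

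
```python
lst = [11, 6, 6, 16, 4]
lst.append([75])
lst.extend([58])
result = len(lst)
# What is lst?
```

After line 1: lst = [11, 6, 6, 16, 4]
After line 2 (append adds [75] as single element): lst = [11, 6, 6, 16, 4, [75]]
After line 3 (extend unpacks [58], adds 58): lst = [11, 6, 6, 16, 4, [75], 58]
After line 4: result = len(lst) = 7

[11, 6, 6, 16, 4, [75], 58]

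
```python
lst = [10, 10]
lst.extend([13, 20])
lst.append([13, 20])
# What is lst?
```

After line 1: lst = [10, 10]
After line 2 (extend unpacks [13, 20]): lst = [10, 10, 13, 20]
After line 3 (append adds [13, 20] as single element): lst = [10, 10, 13, 20, [13, 20]]

[10, 10, 13, 20, [13, 20]]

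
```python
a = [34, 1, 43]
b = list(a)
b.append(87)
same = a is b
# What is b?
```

After line 1: a = [34, 1, 43]
After line 2 (b = list(a) is a shallow copy, new object): a = [34, 1, 43], b = [34, 1, 43]
After line 3 (append only mutates b): a = [34, 1, 43], b = [34, 1, 43, 87]
After line 4 (same = a is b; different objects -> False): same = False

[34, 1, 43, 87]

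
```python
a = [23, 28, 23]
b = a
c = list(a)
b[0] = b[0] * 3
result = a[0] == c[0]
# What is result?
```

After line 1: a = [23, 28, 23]
After line 2 (b = a, alias): a = [23, 28, 23], b = [23, 28, 23]
After line 3 (c = list(a) is a copy, new object): c = [23, 28, 23]
After line 4 (b[0] = 23 * 3 = 69; mutates shared a/b): a = b = [69, 28, 23], c = [23, 28, 23]
After line 5 (a[0] = 69, c[0] = 23; result = False)

False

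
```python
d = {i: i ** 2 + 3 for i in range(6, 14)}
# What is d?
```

{6: 39, 7: 52, 8: 67, 9: 84, 10: 103, 11: 124, 12: 147, 13: 172}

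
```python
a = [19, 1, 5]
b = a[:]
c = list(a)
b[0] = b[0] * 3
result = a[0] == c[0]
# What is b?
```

After line 1: a = [19, 1, 5]
After line 2 (b = a[:], copy): a = [19, 1, 5], b = [19, 1, 5]
After line 3 (c = list(a) is a copy, new object): c = [19, 1, 5]
After line 4 (b[0] = 19 * 3 = 57; only b mutates (copy)): a = [19, 1, 5], b = [57, 1, 5], c = [19, 1, 5]
After line 5 (a[0] = 19, c[0] = 19; result = True)

[57, 1, 5]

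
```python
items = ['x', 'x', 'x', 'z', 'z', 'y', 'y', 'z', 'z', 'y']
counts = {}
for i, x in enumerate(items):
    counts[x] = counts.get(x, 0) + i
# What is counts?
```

Initial: counts = {}, items = ['x', 'x', 'x', 'z', 'z', 'y', 'y', 'z', 'z', 'y']
i=0, x='x': counts = {'x': 0}
i=1, x='x': counts = {'x': 1}
i=2, x='x': counts = {'x': 3}
i=3, x='z': counts = {'x': 3, 'z': 3}
i=4, x='z': counts = {'x': 3, 'z': 7}
i=5, x='y': counts = {'x': 3, 'z': 7, 'y': 5}
i=6, x='y': counts = {'x': 3, 'z': 7, 'y': 11}
i=7, x='z': counts = {'x': 3, 'z': 14, 'y': 11}
i=8, x='z': counts = {'x': 3, 'z': 22, 'y': 11}
i=9, x='y': counts = {'x': 3, 'z': 22, 'y': 20}

{'x': 3, 'z': 22, 'y': 20}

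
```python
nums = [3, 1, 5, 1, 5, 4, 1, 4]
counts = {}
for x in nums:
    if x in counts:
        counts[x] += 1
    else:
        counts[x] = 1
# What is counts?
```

Initial: counts = {}, nums = [3, 1, 5, 1, 5, 4, 1, 4]
See 3: counts = {3: 1}
See 1: counts = {3: 1, 1: 1}
See 5: counts = {3: 1, 1: 1, 5: 1}
See 1: counts = {3: 1, 1: 2, 5: 1}
See 5: counts = {3: 1, 1: 2, 5: 2}
See 4: counts = {3: 1, 1: 2, 5: 2, 4: 1}
See 1: counts = {3: 1, 1: 3, 5: 2, 4: 1}
See 4: counts = {3: 1, 1: 3, 5: 2, 4: 2}

{3: 1, 1: 3, 5: 2, 4: 2}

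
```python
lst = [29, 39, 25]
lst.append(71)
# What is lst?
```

[29, 39, 25, 71]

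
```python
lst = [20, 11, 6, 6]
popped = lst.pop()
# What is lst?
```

[20, 11, 6]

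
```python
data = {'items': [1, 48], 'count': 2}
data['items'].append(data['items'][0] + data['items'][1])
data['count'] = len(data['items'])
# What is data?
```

After line 1: data = {'items': [1, 48], 'count': 2}
After line 2 (append 1 + 48 = 49): data = {'items': [1, 48, 49], 'count': 2}
After line 3 (count = len(items) = 3): data = {'items': [1, 48, 49], 'count': 3}

{'items': [1, 48, 49], 'count': 3}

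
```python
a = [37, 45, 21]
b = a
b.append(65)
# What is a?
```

After line 1: a = [37, 45, 21]
After line 2 (b = a is an alias, same object): a = [37, 45, 21], b = [37, 45, 21]
After line 3 (b.append mutates the shared list): a = [37, 45, 21, 65], b = [37, 45, 21, 65]

[37, 45, 21, 65]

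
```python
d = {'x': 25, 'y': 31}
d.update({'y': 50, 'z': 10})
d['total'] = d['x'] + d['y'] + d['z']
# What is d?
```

After line 1: d = {'x': 25, 'y': 31}
After line 2 (y overwritten, z added): d = {'x': 25, 'y': 50, 'z': 10}
After line 3 (total = 25 + 50 + 10 = 85): d = {'x': 25, 'y': 50, 'z': 10, 'total': 85}

{'x': 25, 'y': 50, 'z': 10, 'total': 85}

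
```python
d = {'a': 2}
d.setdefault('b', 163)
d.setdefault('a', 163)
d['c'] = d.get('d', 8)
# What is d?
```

After line 1: d = {'a': 2}
After line 2 (setdefault adds 'b'=163): d = {'a': 2, 'b': 163}
After line 3 (setdefault 'a' no-op, already exists): d = {'a': 2, 'b': 163}
After line 4 (get('d', 8) returns default since 'd' not in d): d = {'a': 2, 'b': 163, 'c': 8}

{'a': 2, 'b': 163, 'c': 8}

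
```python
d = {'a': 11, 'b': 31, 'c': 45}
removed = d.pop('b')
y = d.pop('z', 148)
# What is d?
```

After line 1: d = {'a': 11, 'b': 31, 'c': 45}
After line 2 (pop 'b' returns 31): d = {'a': 11, 'c': 45}, removed = 31
After line 3 (pop 'z' missing, returns default 148): d = {'a': 11, 'c': 45}, y = 148

{'a': 11, 'c': 45}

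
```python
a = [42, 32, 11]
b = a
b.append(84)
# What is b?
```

After line 1: a = [42, 32, 11]
After line 2 (b = a is an alias, same object): a = [42, 32, 11], b = [42, 32, 11]
After line 3 (b.append mutates the shared list): a = [42, 32, 11, 84], b = [42, 32, 11, 84]

[42, 32, 11, 84]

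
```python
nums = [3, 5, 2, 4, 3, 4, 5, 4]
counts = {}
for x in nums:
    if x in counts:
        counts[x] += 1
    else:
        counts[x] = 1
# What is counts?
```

Initial: counts = {}, nums = [3, 5, 2, 4, 3, 4, 5, 4]
See 3: counts = {3: 1}
See 5: counts = {3: 1, 5: 1}
See 2: counts = {3: 1, 5: 1, 2: 1}
See 4: counts = {3: 1, 5: 1, 2: 1, 4: 1}
See 3: counts = {3: 2, 5: 1, 2: 1, 4: 1}
See 4: counts = {3: 2, 5: 1, 2: 1, 4: 2}
See 5: counts = {3: 2, 5: 2, 2: 1, 4: 2}
See 4: counts = {3: 2, 5: 2, 2: 1, 4: 3}

{3: 2, 5: 2, 2: 1, 4: 3}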